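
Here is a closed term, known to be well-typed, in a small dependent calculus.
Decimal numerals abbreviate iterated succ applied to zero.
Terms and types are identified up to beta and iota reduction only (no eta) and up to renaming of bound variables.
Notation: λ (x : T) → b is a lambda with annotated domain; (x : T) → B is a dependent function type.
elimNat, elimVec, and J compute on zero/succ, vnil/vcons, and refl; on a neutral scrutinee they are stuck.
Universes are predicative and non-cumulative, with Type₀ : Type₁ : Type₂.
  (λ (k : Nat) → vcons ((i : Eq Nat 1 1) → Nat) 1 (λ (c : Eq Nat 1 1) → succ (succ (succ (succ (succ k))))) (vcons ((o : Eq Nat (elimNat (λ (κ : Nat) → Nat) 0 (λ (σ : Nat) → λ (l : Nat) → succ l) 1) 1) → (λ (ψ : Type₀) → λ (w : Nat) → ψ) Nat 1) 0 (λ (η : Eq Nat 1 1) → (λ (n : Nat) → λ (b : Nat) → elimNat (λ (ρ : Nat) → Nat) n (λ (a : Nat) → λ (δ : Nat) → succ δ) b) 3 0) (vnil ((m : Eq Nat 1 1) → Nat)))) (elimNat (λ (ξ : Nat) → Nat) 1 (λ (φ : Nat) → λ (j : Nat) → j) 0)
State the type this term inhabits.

the term's type:
  Vec ((k : Eq Nat 1 1) → Nat) 2


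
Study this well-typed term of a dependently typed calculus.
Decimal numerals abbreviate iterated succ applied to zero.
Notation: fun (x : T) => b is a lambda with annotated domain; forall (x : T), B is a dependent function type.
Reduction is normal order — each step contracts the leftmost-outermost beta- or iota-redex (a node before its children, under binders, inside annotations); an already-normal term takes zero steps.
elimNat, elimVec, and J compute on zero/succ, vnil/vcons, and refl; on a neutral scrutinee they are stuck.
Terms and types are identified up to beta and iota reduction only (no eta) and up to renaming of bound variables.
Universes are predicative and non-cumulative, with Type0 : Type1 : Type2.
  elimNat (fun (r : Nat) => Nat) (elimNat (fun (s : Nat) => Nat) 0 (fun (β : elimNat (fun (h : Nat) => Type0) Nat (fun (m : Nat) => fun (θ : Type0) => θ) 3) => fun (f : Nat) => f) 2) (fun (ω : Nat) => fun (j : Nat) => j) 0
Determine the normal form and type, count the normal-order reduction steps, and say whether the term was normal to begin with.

reduced normal form:
  0
the term's type:
  Nat
steps to reach normal form (normal order): 8
started in normal form: no
first redex: an elimNat iota-redex


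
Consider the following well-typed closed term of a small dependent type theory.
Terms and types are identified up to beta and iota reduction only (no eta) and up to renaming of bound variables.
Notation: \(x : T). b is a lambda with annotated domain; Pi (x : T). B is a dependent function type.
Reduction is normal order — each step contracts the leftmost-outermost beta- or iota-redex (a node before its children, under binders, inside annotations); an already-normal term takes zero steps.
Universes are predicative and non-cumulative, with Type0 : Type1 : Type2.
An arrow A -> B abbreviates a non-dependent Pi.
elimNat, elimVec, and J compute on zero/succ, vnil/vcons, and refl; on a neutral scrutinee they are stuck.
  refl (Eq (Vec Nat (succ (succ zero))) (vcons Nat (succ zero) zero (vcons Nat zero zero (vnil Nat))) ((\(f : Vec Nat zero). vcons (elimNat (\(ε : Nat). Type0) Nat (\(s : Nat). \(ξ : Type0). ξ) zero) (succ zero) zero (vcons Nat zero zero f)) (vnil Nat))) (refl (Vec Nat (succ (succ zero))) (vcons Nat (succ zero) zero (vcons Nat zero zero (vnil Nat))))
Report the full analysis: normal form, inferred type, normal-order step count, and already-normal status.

reduced normal form:
  refl (Eq (Vec Nat (succ (succ zero))) (vcons Nat (succ zero) zero (vcons Nat zero zero (vnil Nat))) (vcons Nat (succ zero) zero (vcons Nat zero zero (vnil Nat)))) (refl (Vec Nat (succ (succ zero))) (vcons Nat (succ zero) zero (vcons Nat zero zero (vnil Nat))))
inferred type:
  Eq (Eq (Vec Nat (succ (succ zero))) (vcons Nat (succ zero) zero (vcons Nat zero zero (vnil Nat))) (vcons Nat (succ zero) zero (vcons Nat zero zero (vnil Nat)))) (refl (Vec Nat (succ (succ zero))) (vcons Nat (succ zero) zero (vcons Nat zero zero (vnil Nat)))) (refl (Vec Nat (succ (succ zero))) (vcons Nat (succ zero) zero (vcons Nat zero zero (vnil Nat))))
reduction steps (normal order): 2
term was already normal: no
first contracted redex: a beta-redex


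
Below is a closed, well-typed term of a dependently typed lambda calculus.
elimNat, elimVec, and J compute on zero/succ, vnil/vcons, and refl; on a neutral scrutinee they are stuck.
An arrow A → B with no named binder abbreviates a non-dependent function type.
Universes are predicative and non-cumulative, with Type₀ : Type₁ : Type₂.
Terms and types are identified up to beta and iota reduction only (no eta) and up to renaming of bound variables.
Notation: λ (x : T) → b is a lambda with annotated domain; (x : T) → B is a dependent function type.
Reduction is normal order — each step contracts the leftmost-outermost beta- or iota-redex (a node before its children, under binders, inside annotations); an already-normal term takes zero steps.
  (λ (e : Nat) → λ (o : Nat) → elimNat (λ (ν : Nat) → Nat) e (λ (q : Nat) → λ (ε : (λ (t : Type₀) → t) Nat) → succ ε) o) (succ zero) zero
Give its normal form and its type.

resulting normal form:
  succ zero
inferred type:
  Nat
observation: the term reaches its normal form after 3 normal-order steps.


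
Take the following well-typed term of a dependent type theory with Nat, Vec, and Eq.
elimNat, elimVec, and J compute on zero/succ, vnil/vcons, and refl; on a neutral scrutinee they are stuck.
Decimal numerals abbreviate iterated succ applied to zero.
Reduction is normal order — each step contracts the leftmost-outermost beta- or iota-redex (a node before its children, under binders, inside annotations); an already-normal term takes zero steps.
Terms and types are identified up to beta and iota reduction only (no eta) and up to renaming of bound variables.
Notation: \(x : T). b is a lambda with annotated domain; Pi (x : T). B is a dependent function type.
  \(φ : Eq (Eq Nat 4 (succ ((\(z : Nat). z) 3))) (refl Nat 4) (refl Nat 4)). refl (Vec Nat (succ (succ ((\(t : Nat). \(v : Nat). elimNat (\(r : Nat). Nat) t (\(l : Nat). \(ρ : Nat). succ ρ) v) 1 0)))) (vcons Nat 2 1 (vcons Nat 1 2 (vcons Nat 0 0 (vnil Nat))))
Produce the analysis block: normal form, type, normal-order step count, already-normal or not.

normal form:
  \(φ : Eq (Eq Nat 4 4) (refl Nat 4) (refl Nat 4)). refl (Vec Nat 3) (vcons Nat 2 1 (vcons Nat 1 2 (vcons Nat 0 0 (vnil Nat))))
inferred type:
  Pi (φ : Eq (Eq Nat 4 4) (refl Nat 4) (refl Nat 4)). Eq (Vec Nat 3) (vcons Nat 2 1 (vcons Nat 1 2 (vcons Nat 0 0 (vnil Nat)))) (vcons Nat 2 1 (vcons Nat 1 2 (vcons Nat 0 0 (vnil Nat))))
normal-order step count: 4
already normal: no
first redex: a beta-redex


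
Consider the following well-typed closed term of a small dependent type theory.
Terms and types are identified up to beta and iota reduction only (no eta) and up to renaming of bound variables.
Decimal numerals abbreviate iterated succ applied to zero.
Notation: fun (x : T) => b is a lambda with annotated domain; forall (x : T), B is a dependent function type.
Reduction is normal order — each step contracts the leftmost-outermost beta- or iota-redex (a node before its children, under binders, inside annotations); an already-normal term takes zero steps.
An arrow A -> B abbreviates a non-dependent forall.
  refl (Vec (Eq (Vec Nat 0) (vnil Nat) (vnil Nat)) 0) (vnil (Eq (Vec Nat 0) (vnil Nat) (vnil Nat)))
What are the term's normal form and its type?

normal form:
  refl (Vec (Eq (Vec Nat 0) (vnil Nat) (vnil Nat)) 0) (vnil (Eq (Vec Nat 0) (vnil Nat) (vnil Nat)))
the term's type:
  Eq (Vec (Eq (Vec Nat 0) (vnil Nat) (vnil Nat)) 0) (vnil (Eq (Vec Nat 0) (vnil Nat) (vnil Nat))) (vnil (Eq (Vec Nat 0) (vnil Nat) (vnil Nat)))


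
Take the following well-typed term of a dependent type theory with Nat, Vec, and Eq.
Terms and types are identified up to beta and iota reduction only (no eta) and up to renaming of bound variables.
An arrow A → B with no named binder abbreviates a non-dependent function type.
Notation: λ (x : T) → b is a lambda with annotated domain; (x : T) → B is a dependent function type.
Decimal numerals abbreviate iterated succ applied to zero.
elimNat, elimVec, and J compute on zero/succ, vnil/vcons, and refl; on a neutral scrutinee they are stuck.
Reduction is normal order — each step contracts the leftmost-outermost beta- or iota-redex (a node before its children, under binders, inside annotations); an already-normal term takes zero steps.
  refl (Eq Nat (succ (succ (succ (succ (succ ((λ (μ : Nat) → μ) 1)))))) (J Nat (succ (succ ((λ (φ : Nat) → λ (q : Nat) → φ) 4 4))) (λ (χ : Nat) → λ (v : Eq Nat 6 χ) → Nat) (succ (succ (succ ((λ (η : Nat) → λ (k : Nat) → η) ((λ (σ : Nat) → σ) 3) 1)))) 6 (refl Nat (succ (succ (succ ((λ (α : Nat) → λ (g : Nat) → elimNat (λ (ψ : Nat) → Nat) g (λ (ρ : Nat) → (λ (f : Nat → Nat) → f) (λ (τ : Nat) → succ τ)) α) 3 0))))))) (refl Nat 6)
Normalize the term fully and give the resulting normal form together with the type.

normal form:
  refl (Eq Nat 6 6) (refl Nat 6)
inferred type:
  Eq (Eq Nat 6 6) (refl Nat 6) (refl Nat 6)
observation: normalization takes exactly 5 steps under the normal-order strategy.


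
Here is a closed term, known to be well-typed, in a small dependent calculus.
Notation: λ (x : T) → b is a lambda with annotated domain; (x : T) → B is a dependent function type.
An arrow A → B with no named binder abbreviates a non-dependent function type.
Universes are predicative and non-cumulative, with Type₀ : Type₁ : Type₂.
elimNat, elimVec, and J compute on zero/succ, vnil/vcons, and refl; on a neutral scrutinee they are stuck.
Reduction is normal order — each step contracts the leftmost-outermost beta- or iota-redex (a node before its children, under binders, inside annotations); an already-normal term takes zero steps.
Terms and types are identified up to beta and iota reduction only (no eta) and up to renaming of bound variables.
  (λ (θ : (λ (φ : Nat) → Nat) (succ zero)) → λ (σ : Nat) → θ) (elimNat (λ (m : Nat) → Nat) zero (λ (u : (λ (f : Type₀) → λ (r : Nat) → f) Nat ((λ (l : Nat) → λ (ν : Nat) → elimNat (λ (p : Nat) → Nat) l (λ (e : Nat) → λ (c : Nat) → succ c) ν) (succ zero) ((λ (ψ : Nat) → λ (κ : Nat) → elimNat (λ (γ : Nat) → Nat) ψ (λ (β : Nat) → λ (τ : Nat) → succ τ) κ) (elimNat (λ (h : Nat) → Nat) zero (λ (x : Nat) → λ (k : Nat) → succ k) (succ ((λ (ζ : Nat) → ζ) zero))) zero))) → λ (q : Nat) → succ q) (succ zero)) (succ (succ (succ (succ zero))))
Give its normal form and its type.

normal form:
  succ zero
type:
  Nat
observation: 6 normal-order steps normalize the term, beginning with a beta-redex.


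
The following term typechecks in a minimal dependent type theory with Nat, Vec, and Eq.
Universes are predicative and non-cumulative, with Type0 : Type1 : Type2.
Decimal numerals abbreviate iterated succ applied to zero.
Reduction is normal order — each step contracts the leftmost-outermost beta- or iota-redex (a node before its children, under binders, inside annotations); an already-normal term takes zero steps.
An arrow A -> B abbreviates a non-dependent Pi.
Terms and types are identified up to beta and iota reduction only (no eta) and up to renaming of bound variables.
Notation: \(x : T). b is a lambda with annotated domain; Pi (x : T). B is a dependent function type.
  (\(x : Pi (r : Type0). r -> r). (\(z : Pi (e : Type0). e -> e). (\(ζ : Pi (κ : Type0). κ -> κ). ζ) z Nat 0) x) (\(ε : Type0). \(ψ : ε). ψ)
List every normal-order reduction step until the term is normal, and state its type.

normal-order reduction sequence:
  (\(x : Pi (r : Type0). r -> r). (\(z : Pi (e : Type0). e -> e). (\(ζ : Pi (κ : Type0). κ -> κ). ζ) z Nat 0) x) (\(ε : Type0). \(ψ : ε). ψ)
  ~> (\(x : Pi (r : Type0). r -> r). (\(z : Pi (e : Type0). e -> e). z) x Nat 0) (\(ζ : Type0). \(κ : ζ). κ)
  ~> (\(x : Pi (r : Type0). r -> r). x) (\(z : Type0). \(e : z). e) Nat 0
  ~> (\(x : Type0). \(r : x). r) Nat 0
  ~> (\(x : Nat). x) 0
  ~> 0
the term's type:
  Nat


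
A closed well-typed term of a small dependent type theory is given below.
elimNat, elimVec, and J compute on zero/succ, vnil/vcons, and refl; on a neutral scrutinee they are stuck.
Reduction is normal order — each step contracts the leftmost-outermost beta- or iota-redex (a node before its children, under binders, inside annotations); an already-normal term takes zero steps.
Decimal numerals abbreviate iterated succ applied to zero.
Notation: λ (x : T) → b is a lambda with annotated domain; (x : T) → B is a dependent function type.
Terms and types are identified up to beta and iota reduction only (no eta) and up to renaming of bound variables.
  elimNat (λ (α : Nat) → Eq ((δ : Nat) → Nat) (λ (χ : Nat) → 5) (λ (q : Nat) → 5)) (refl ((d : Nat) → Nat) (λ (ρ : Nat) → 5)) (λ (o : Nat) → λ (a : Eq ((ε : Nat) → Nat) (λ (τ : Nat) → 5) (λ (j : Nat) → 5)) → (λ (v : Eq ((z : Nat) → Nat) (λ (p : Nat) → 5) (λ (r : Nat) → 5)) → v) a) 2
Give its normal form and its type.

normal form:
  refl ((α : Nat) → Nat) (λ (δ : Nat) → 5)
the term's type:
  Eq ((α : Nat) → Nat) (λ (δ : Nat) → 5) (λ (χ : Nat) → 5)
observation: reduction starts at an elimNat iota-redex, and 9 normal-order steps reach the normal form.


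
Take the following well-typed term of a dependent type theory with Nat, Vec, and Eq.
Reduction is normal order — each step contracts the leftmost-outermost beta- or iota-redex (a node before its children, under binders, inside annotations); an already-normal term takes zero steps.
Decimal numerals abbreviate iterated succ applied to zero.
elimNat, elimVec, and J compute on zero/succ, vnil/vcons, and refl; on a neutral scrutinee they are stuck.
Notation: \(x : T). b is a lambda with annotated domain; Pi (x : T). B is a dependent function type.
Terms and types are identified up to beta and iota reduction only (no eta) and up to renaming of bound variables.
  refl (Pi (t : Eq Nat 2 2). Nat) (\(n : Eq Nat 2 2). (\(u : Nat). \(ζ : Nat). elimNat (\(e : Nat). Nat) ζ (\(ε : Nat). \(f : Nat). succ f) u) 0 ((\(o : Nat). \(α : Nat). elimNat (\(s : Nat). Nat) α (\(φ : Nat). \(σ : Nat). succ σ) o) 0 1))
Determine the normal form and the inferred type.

reduced normal form:
  refl (Pi (t : Eq Nat 2 2). Nat) (\(n : Eq Nat 2 2). 1)
type:
  Eq (Pi (t : Eq Nat 2 2). Nat) (\(n : Eq Nat 2 2). 1) (\(u : Eq Nat 2 2). 1)


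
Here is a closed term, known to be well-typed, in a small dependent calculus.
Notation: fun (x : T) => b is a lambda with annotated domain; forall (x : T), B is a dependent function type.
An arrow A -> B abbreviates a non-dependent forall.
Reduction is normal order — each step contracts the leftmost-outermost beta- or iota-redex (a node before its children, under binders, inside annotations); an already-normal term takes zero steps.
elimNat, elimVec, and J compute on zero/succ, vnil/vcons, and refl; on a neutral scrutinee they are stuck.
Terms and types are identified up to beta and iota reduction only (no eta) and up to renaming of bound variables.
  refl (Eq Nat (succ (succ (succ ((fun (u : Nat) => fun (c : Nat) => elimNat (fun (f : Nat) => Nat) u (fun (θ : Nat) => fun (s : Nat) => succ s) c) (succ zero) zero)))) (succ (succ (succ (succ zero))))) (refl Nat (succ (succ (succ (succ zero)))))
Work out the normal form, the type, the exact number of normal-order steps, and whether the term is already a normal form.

reduced normal form:
  refl (Eq Nat (succ (succ (succ (succ zero)))) (succ (succ (succ (succ zero))))) (refl Nat (succ (succ (succ (succ zero)))))
inferred type:
  Eq (Eq Nat (succ (succ (succ (succ zero)))) (succ (succ (succ (succ zero))))) (refl Nat (succ (succ (succ (succ zero))))) (refl Nat (succ (succ (succ (succ zero)))))
reduction steps (normal order): 3
term was already normal: no
first redex: a beta-redex


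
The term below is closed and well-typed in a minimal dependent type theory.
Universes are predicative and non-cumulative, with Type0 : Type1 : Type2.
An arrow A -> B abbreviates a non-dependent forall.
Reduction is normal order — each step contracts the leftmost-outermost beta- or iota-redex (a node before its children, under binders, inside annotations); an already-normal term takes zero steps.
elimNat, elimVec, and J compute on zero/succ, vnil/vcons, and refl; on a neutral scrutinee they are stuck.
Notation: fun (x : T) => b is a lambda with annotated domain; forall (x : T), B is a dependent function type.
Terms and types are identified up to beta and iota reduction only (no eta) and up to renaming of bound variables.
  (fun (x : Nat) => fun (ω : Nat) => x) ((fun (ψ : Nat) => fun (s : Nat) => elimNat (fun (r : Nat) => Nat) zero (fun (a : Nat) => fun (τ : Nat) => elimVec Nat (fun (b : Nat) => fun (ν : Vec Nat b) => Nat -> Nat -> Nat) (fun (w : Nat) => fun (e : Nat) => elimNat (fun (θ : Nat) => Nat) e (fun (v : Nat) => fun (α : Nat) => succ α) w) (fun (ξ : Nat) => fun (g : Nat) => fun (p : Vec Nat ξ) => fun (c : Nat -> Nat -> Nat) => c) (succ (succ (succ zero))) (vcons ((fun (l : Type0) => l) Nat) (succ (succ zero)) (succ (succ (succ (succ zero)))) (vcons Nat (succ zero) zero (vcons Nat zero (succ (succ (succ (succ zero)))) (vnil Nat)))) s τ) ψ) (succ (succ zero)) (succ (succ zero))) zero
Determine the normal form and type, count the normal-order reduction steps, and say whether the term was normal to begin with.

normal form:
  succ (succ (succ (succ zero)))
type:
  Nat
steps to reach normal form (normal order): 61
started in normal form: no
first contracted redex: a beta-redex


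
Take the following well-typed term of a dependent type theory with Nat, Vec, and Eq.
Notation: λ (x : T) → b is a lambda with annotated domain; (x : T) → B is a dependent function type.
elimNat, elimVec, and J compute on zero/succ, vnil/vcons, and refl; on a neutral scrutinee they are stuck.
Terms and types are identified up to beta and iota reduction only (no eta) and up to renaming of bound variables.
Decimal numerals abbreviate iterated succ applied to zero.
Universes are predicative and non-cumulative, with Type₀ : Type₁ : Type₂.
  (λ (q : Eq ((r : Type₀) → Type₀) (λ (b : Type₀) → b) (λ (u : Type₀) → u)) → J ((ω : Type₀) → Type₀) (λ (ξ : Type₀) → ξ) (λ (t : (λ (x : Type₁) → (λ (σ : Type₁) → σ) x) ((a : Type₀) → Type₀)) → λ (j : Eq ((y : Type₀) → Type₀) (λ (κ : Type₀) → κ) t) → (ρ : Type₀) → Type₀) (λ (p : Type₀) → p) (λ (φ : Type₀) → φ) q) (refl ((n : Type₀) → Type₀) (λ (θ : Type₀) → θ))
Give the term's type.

the term's type:
  (q : Type₀) → Type₀


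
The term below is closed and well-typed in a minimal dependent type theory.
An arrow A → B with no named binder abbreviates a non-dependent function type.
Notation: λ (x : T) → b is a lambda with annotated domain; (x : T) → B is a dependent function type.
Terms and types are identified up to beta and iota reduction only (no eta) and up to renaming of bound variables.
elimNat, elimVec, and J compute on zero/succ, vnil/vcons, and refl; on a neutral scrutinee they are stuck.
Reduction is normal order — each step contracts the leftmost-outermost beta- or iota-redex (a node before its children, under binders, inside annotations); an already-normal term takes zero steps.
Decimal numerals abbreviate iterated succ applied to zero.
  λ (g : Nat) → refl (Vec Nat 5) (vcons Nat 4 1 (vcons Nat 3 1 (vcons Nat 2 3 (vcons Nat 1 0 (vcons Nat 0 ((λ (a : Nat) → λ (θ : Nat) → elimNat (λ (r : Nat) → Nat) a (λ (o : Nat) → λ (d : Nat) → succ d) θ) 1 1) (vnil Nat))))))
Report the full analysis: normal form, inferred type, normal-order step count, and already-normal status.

normal form:
  λ (g : Nat) → refl (Vec Nat 5) (vcons Nat 4 1 (vcons Nat 3 1 (vcons Nat 2 3 (vcons Nat 1 0 (vcons Nat 0 2 (vnil Nat))))))
type:
  Nat → Eq (Vec Nat 5) (vcons Nat 4 1 (vcons Nat 3 1 (vcons Nat 2 3 (vcons Nat 1 0 (vcons Nat 0 2 (vnil Nat)))))) (vcons Nat 4 1 (vcons Nat 3 1 (vcons Nat 2 3 (vcons Nat 1 0 (vcons Nat 0 2 (vnil Nat))))))
steps to reach normal form (normal order): 6
already normal: no
first contracted redex: a beta-redex


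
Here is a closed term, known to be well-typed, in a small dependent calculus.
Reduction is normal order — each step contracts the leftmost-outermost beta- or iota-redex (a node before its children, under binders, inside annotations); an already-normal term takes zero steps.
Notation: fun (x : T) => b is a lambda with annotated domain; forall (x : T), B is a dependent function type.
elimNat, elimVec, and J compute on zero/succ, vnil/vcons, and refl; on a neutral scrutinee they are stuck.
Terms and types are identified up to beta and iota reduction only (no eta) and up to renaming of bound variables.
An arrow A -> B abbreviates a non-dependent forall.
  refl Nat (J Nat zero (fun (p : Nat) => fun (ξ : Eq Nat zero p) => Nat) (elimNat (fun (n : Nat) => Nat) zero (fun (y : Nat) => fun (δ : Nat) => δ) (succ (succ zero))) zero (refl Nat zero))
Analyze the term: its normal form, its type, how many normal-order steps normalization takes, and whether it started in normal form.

normal form:
  refl Nat zero
type:
  Eq Nat zero zero
reduction steps (normal order): 8
started in normal form: no
first contracted redex: a J iota-redex


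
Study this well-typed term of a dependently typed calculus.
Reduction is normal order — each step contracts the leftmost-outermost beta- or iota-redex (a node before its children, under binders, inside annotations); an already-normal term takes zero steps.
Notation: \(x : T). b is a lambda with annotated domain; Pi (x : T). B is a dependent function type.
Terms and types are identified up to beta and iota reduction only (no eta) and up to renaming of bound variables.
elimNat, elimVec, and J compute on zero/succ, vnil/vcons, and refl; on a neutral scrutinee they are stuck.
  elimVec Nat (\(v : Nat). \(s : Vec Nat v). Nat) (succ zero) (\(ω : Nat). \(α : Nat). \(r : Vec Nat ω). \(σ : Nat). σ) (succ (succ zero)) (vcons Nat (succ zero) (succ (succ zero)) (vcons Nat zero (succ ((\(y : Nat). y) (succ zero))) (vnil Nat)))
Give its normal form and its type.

reduced normal form:
  succ zero
the term's type:
  Nat
observation: contracting an elimVec iota-redex first, the term normalizes in 11 steps.


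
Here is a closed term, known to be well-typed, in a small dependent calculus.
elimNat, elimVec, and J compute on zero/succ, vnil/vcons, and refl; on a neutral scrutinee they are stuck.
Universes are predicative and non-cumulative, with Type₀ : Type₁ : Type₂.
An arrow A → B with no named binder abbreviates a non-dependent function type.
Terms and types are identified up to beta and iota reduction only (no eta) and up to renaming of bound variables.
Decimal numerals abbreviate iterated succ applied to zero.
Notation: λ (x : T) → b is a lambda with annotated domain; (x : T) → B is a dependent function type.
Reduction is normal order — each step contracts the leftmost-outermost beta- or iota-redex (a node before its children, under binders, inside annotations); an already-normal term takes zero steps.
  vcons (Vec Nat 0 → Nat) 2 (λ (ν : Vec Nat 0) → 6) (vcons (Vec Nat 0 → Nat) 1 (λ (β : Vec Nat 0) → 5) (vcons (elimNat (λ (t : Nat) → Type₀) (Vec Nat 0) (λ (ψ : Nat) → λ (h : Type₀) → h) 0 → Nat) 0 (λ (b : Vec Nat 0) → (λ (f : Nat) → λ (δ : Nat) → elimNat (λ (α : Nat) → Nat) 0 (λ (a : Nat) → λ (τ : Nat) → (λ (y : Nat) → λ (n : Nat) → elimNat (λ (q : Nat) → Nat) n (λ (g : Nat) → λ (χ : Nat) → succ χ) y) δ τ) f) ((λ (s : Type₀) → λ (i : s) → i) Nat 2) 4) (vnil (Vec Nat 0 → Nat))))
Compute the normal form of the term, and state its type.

reduced normal form:
  vcons (Vec Nat 0 → Nat) 2 (λ (ν : Vec Nat 0) → 6) (vcons (Vec Nat 0 → Nat) 1 (λ (β : Vec Nat 0) → 5) (vcons (Vec Nat 0 → Nat) 0 (λ (t : Vec Nat 0) → 8) (vnil (Vec Nat 0 → Nat))))
the term's type:
  Vec (Vec Nat 0 → Nat) 3
observation: the leftmost-outermost redex is an elimNat iota-redex, and normalization takes 27 steps.


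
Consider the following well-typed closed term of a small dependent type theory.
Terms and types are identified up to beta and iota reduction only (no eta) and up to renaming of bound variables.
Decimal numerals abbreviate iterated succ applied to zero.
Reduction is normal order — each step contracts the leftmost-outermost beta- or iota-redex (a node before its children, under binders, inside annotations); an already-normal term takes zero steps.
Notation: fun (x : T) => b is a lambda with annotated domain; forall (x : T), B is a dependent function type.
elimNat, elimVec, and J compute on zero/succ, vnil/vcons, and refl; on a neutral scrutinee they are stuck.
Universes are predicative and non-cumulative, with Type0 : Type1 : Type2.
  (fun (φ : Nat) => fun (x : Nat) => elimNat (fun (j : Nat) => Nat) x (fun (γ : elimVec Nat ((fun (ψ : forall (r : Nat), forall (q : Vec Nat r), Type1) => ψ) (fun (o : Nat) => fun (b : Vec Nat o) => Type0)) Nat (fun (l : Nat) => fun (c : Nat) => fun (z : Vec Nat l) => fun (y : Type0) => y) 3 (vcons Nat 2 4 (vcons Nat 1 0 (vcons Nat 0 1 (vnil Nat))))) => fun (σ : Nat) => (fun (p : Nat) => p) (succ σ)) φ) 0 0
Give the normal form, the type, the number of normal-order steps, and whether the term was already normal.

normal form:
  0
inferred type:
  Nat
reduction steps (normal order): 3
already normal: no
first contracted redex: a beta-redex


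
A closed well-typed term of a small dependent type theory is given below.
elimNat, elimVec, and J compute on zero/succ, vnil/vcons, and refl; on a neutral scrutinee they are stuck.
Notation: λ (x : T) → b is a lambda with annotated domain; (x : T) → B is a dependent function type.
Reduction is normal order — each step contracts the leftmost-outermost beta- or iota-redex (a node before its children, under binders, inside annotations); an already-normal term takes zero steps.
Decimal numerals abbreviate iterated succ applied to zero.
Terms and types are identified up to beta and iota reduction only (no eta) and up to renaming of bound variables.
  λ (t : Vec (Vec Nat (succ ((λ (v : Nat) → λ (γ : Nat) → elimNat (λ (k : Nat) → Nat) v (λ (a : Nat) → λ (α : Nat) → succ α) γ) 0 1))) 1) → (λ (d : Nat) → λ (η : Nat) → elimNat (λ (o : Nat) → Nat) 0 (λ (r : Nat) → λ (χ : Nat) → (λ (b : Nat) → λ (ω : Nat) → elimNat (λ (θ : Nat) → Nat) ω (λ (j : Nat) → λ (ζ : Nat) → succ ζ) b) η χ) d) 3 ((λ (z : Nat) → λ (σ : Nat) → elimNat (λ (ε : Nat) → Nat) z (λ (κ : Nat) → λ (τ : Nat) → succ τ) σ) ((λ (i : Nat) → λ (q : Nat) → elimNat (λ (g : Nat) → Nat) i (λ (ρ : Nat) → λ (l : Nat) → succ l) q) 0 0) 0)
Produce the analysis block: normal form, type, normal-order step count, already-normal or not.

resulting normal form:
  λ (t : Vec (Vec Nat 2) 1) → 0
the term's type:
  (t : Vec (Vec Nat 2) 1) → Nat
steps to reach normal form (normal order): 45
term was already normal: no
first redex: a beta-redex


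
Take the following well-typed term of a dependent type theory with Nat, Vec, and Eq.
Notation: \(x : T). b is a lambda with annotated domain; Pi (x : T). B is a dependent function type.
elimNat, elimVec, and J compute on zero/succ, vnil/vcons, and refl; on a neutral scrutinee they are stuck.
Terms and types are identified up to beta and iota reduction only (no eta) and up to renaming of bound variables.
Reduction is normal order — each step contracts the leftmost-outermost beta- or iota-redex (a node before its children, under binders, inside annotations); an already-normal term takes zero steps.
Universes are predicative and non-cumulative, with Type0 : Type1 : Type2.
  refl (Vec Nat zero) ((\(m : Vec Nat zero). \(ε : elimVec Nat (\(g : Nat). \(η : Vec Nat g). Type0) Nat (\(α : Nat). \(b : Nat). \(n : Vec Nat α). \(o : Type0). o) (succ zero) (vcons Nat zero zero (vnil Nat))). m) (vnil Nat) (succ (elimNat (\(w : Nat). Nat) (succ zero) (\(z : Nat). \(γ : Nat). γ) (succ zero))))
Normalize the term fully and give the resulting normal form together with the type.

normal form:
  refl (Vec Nat zero) (vnil Nat)
type:
  Eq (Vec Nat zero) (vnil Nat) (vnil Nat)


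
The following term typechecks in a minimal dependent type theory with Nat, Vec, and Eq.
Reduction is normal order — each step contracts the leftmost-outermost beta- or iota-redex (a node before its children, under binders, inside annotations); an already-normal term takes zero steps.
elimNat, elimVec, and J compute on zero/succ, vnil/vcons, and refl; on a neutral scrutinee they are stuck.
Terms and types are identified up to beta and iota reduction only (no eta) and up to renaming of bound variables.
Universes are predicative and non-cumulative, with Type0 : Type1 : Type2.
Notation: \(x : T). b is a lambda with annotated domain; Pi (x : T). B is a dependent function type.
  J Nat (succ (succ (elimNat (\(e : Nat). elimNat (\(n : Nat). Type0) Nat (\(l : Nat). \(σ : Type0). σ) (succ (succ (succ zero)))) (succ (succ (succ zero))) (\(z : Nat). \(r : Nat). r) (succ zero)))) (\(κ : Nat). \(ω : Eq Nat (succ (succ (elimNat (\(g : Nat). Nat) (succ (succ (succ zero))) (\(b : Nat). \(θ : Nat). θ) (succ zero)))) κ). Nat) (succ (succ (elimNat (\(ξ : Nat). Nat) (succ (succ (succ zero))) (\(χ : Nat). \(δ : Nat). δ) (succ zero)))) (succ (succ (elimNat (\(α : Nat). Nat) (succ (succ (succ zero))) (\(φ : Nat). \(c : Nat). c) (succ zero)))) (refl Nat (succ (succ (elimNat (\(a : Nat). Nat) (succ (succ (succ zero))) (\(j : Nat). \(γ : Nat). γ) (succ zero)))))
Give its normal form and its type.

resulting normal form:
  succ (succ (succ (succ (succ zero))))
inferred type:
  Nat
observation: normalization takes exactly 5 steps under the normal-order strategy.


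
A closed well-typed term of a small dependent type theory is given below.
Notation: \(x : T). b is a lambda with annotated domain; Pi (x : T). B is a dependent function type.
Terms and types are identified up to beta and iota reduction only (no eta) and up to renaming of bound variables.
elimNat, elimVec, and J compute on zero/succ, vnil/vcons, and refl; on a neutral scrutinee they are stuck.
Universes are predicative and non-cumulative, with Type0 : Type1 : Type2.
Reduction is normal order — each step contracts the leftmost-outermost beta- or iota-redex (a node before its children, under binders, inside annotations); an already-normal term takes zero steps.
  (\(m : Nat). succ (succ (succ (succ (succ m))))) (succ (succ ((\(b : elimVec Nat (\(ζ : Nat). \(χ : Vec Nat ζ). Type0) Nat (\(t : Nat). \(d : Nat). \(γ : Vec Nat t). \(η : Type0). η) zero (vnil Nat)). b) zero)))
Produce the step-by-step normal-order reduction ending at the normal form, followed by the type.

normal-order reduction:
  (\(m : Nat). succ (succ (succ (succ (succ m))))) (succ (succ ((\(b : elimVec Nat (\(ζ : Nat). \(χ : Vec Nat ζ). Type0) Nat (\(t : Nat). \(d : Nat). \(γ : Vec Nat t). \(η : Type0). η) zero (vnil Nat)). b) zero)))
  ~> succ (succ (succ (succ (succ (succ (succ ((\(m : elimVec Nat (\(b : Nat). \(ζ : Vec Nat b). Type0) Nat (\(χ : Nat). \(t : Nat). \(d : Vec Nat χ). \(γ : Type0). γ) zero (vnil Nat)). m) zero)))))))
  ~> succ (succ (succ (succ (succ (succ (succ zero))))))
inferred type:
  Nat


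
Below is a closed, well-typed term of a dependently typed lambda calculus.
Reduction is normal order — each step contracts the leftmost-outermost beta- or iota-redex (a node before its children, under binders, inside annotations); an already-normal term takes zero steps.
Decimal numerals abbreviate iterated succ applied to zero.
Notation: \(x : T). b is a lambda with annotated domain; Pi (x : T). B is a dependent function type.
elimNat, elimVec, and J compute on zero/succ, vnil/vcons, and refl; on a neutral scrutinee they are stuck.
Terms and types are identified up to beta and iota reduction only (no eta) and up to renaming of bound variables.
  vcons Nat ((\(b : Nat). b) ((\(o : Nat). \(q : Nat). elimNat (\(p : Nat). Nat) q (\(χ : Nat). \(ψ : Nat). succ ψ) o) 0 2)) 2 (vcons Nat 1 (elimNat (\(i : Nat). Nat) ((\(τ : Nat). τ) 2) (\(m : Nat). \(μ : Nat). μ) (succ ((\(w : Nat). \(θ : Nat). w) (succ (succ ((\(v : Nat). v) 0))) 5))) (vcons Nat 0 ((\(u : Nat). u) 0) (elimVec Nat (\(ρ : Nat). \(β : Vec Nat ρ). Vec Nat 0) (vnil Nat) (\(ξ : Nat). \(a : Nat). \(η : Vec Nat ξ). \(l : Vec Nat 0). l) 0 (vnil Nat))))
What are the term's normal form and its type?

resulting normal form:
  vcons Nat 2 2 (vcons Nat 1 2 (vcons Nat 0 0 (vnil Nat)))
the term's type:
  Vec Nat 3
observation: contracting a beta-redex first, the term normalizes in 20 steps.


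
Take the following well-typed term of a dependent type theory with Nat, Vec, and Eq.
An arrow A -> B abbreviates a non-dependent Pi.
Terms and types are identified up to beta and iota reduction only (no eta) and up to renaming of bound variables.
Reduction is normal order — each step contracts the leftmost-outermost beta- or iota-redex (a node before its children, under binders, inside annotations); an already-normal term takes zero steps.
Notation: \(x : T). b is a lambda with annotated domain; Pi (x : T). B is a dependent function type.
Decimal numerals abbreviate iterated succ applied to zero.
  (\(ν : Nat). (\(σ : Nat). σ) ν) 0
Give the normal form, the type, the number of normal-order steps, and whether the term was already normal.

resulting normal form:
  0
type:
  Nat
normal-order step count: 2
term was already normal: no
first contracted redex: a beta-redex


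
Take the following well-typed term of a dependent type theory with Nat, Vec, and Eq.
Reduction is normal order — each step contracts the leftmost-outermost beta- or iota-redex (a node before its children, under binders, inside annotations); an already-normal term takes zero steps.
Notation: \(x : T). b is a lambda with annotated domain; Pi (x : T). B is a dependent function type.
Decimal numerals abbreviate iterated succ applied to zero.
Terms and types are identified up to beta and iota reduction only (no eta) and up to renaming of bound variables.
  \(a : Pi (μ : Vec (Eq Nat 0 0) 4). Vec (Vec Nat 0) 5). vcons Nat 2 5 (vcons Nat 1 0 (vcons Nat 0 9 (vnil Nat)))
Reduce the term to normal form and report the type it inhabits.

reduced normal form:
  \(a : Pi (μ : Vec (Eq Nat 0 0) 4). Vec (Vec Nat 0) 5). vcons Nat 2 5 (vcons Nat 1 0 (vcons Nat 0 9 (vnil Nat)))
the term's type:
  Pi (a : Pi (μ : Vec (Eq Nat 0 0) 4). Vec (Vec Nat 0) 5). Vec Nat 3
observation: no redex remains anywhere in the term; it is its own normal form.


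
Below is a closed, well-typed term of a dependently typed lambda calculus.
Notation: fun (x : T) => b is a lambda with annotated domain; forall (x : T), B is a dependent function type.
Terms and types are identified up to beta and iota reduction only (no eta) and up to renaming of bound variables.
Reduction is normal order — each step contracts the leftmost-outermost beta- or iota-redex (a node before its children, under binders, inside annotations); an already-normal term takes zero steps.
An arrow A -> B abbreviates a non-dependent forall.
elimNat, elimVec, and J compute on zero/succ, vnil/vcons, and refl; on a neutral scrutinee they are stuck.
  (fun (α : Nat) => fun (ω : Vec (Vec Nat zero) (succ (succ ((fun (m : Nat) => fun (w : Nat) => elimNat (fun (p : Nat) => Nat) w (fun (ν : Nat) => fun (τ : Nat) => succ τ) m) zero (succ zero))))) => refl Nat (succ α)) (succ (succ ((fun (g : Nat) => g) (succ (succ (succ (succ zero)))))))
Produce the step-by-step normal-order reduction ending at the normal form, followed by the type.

normal-order reduction:
  (fun (α : Nat) => fun (ω : Vec (Vec Nat zero) (succ (succ ((fun (m : Nat) => fun (w : Nat) => elimNat (fun (p : Nat) => Nat) w (fun (ν : Nat) => fun (τ : Nat) => succ τ) m) zero (succ zero))))) => refl Nat (succ α)) (succ (succ ((fun (g : Nat) => g) (succ (succ (succ (succ zero)))))))
  ~> fun (α : Vec (Vec Nat zero) (succ (succ ((fun (ω : Nat) => fun (m : Nat) => elimNat (fun (w : Nat) => Nat) m (fun (p : Nat) => fun (ν : Nat) => succ ν) ω) zero (succ zero))))) => refl Nat (succ (succ (succ ((fun (τ : Nat) => τ) (succ (succ (succ (succ zero))))))))
  ~> fun (α : Vec (Vec Nat zero) (succ (succ ((fun (ω : Nat) => elimNat (fun (m : Nat) => Nat) ω (fun (w : Nat) => fun (p : Nat) => succ p) zero) (succ zero))))) => refl Nat (succ (succ (succ ((fun (ν : Nat) => ν) (succ (succ (succ (succ zero))))))))
  ~> fun (α : Vec (Vec Nat zero) (succ (succ (elimNat (fun (ω : Nat) => Nat) (succ zero) (fun (m : Nat) => fun (w : Nat) => succ w) zero)))) => refl Nat (succ (succ (succ ((fun (p : Nat) => p) (succ (succ (succ (succ zero))))))))
  ~> fun (α : Vec (Vec Nat zero) (succ (succ (succ zero)))) => refl Nat (succ (succ (succ ((fun (ω : Nat) => ω) (succ (succ (succ (succ zero))))))))
  ~> fun (α : Vec (Vec Nat zero) (succ (succ (succ zero)))) => refl Nat (succ (succ (succ (succ (succ (succ (succ zero)))))))
inferred type:
  Vec (Vec Nat zero) (succ (succ (succ zero))) -> Eq Nat (succ (succ (succ (succ (succ (succ (succ zero))))))) (succ (succ (succ (succ (succ (succ (succ zero)))))))


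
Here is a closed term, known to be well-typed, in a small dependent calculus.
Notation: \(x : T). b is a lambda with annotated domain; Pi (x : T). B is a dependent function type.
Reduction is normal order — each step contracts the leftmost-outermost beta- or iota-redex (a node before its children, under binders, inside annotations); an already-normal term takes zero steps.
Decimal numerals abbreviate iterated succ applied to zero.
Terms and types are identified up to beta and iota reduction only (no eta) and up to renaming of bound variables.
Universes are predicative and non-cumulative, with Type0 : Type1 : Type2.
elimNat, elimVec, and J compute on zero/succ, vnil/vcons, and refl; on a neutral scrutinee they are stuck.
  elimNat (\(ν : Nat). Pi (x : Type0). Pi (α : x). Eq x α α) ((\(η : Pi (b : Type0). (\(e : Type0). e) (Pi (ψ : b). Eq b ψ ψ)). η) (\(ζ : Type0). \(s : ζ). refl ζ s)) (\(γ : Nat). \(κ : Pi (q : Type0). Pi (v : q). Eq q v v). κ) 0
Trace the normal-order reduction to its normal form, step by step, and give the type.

normal-order reduction:
  elimNat (\(ν : Nat). Pi (x : Type0). Pi (α : x). Eq x α α) ((\(η : Pi (b : Type0). (\(e : Type0). e) (Pi (ψ : b). Eq b ψ ψ)). η) (\(ζ : Type0). \(s : ζ). refl ζ s)) (\(γ : Nat). \(κ : Pi (q : Type0). Pi (v : q). Eq q v v). κ) 0
  ~> (\(ν : Pi (x : Type0). (\(α : Type0). α) (Pi (η : x). Eq x η η)). ν) (\(b : Type0). \(e : b). refl b e)
  ~> \(ν : Type0). \(x : ν). refl ν x
the term's type:
  Pi (ν : Type0). Pi (x : ν). Eq ν x x


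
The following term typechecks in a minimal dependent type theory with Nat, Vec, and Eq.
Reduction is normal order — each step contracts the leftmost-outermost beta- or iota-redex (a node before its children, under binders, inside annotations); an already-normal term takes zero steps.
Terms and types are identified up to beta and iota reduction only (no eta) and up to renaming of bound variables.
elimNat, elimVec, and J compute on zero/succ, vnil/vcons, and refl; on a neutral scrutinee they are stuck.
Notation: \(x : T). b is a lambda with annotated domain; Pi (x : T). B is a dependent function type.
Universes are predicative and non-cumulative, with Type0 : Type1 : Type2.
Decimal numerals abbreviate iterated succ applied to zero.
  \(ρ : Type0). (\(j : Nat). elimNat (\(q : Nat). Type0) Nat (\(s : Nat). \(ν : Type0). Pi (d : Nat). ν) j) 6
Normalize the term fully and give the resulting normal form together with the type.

normal form:
  \(ρ : Type0). Pi (j : Nat). Pi (q : Nat). Pi (s : Nat). Pi (ν : Nat). Pi (d : Nat). Pi (ε : Nat). Nat
type:
  Pi (ρ : Type0). Type0
observation: contracting a beta-redex first, the term normalizes in 20 steps.


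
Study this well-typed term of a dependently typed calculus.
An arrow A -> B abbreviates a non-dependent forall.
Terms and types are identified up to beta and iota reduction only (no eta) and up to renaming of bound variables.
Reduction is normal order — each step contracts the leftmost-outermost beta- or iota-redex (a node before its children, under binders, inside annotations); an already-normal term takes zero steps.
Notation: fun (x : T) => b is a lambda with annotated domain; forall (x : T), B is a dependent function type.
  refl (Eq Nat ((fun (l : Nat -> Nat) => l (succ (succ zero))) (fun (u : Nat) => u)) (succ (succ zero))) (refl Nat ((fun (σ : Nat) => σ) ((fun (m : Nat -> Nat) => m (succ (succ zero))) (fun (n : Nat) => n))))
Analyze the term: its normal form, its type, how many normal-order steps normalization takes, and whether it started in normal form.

reduced normal form:
  refl (Eq Nat (succ (succ zero)) (succ (succ zero))) (refl Nat (succ (succ zero)))
type:
  Eq (Eq Nat (succ (succ zero)) (succ (succ zero))) (refl Nat (succ (succ zero))) (refl Nat (succ (succ zero)))
reduction steps (normal order): 5
term was already normal: no
first contracted redex: a beta-redex
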